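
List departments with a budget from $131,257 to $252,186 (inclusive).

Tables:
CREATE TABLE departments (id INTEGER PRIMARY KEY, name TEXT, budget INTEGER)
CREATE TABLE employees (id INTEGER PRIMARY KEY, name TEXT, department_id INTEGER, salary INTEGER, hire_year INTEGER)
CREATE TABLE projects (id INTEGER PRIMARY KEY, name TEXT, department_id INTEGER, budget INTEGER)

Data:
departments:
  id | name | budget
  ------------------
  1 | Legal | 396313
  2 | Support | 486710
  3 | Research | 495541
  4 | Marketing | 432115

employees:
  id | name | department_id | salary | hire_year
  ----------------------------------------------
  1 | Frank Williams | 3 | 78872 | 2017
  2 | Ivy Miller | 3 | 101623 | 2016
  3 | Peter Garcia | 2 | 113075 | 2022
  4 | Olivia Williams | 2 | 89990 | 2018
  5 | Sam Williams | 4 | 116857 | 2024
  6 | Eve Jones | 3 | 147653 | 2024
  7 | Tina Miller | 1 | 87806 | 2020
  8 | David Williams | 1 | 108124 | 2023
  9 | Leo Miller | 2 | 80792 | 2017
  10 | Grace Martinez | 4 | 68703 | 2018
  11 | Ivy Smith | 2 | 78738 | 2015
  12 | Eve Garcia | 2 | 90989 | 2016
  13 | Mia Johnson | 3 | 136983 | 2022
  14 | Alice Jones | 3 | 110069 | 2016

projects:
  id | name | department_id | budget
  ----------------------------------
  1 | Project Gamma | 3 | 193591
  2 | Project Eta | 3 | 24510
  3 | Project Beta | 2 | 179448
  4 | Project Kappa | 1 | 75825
SELECT name, budget FROM departments WHERE budget BETWEEN 131257 AND 252186

Execution result:
(no rows)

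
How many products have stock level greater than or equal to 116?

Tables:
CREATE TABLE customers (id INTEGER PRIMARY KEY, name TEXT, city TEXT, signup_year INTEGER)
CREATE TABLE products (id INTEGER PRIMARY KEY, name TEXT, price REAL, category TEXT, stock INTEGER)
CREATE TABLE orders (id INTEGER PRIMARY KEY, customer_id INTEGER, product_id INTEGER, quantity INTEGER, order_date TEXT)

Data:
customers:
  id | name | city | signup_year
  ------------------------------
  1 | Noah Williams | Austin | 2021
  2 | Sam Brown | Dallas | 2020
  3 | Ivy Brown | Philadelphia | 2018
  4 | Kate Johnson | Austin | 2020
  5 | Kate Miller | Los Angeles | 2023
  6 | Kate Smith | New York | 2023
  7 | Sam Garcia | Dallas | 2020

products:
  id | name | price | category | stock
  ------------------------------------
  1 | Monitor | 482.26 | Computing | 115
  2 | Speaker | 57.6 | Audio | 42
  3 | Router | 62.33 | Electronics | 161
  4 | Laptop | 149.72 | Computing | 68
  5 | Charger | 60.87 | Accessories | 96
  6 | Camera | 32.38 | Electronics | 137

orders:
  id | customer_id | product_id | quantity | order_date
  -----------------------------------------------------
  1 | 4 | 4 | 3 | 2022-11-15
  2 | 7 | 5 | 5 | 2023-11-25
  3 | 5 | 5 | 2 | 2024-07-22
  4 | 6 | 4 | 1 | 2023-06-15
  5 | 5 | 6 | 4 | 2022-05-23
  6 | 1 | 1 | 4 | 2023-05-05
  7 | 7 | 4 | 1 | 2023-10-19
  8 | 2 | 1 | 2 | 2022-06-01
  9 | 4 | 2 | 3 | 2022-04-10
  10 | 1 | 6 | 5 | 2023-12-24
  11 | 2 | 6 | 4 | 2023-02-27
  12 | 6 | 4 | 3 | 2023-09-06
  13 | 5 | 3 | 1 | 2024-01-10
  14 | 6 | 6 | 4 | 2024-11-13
SELECT COUNT(*) FROM products WHERE stock >= 116

Execution result:
2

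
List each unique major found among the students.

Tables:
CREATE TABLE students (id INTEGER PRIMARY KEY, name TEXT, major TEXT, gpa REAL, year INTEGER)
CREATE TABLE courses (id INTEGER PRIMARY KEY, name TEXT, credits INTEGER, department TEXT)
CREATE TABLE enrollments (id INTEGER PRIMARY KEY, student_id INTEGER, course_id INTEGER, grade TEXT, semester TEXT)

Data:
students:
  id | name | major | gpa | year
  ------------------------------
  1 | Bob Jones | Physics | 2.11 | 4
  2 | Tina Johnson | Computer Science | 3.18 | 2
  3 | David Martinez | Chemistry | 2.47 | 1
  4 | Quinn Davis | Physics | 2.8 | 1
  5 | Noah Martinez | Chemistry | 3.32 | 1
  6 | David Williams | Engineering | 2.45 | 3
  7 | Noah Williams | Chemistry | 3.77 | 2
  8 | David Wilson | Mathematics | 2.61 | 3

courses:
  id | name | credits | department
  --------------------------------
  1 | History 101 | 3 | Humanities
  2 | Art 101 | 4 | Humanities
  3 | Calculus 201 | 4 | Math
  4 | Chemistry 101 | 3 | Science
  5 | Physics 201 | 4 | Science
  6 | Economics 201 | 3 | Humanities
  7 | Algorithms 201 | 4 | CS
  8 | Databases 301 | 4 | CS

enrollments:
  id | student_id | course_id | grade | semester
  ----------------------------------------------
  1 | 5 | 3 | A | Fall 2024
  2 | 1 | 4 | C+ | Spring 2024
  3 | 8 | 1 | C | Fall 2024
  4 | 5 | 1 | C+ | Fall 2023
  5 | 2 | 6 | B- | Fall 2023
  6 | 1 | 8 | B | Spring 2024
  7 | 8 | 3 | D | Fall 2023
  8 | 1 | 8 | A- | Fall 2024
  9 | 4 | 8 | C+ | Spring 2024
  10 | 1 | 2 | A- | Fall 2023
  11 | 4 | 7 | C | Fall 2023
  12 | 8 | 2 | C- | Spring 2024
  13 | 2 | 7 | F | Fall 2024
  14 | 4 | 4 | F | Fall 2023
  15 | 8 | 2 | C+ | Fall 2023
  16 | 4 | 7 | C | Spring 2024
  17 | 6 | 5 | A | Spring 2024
SELECT DISTINCT major FROM students

Execution result:
major
Physics
Computer Science
Chemistry
Engineering
Mathematics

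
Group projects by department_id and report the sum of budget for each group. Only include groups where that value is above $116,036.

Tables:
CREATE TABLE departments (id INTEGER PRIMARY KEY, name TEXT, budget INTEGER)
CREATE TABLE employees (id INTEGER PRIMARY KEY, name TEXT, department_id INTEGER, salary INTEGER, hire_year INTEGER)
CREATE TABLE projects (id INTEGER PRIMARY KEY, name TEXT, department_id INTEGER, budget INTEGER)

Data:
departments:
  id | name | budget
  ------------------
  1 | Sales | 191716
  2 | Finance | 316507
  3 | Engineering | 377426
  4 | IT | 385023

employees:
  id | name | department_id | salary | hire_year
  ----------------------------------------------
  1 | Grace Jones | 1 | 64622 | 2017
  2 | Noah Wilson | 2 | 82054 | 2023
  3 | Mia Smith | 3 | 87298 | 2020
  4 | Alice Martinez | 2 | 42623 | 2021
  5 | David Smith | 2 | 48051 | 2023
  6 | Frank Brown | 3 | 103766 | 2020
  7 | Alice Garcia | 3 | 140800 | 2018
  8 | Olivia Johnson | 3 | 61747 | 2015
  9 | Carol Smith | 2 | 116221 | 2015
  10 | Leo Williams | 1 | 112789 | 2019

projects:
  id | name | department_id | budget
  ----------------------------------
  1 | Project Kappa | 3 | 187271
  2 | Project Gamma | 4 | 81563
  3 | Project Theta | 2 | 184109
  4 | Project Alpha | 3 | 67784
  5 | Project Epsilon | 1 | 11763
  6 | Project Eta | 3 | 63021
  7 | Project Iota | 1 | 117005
SELECT department_id, SUM(budget) AS sum_budget FROM projects GROUP BY department_id HAVING SUM(budget) > 116036

Execution result:
department_id | sum_budget
1 | 128768
2 | 184109
3 | 318076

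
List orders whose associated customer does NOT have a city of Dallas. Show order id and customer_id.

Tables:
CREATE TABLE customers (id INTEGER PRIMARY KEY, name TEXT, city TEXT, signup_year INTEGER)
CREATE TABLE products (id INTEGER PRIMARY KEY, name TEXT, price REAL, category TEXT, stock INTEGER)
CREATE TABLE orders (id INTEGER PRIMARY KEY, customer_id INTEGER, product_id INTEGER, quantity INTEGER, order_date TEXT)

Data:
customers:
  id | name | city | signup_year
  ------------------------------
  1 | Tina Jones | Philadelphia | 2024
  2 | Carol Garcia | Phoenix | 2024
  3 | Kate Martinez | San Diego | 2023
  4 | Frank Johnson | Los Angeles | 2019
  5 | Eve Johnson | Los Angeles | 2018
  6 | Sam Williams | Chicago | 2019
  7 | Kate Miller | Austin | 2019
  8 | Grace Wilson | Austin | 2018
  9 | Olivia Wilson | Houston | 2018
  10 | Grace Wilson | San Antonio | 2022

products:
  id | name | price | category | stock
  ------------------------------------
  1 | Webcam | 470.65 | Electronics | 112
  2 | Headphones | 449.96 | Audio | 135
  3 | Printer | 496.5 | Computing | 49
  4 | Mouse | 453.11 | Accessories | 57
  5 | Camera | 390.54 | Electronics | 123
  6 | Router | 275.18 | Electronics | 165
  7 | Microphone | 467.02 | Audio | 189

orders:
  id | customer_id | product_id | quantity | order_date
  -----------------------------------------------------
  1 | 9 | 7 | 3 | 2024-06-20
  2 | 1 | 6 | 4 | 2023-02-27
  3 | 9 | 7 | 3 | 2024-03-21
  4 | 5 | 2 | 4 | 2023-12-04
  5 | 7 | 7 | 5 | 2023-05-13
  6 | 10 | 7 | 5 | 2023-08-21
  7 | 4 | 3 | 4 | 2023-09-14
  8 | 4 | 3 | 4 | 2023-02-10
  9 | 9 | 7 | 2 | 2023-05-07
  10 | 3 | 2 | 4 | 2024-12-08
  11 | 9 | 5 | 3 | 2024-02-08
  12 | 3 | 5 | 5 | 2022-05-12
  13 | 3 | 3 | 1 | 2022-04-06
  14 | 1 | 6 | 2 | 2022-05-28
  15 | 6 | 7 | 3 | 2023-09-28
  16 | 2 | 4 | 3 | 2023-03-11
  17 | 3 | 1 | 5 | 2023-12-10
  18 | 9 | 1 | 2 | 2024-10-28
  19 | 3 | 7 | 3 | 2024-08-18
SELECT id, customer_id FROM orders WHERE customer_id NOT IN (SELECT id FROM customers WHERE city = 'Dallas')

Execution result:
id | customer_id
1 | 9
2 | 1
3 | 9
4 | 5
5 | 7
6 | 10
7 | 4
8 | 4
9 | 9
10 | 3
11 | 9
12 | 3
13 | 3
14 | 1
15 | 6
16 | 2
17 | 3
18 | 9
19 | 3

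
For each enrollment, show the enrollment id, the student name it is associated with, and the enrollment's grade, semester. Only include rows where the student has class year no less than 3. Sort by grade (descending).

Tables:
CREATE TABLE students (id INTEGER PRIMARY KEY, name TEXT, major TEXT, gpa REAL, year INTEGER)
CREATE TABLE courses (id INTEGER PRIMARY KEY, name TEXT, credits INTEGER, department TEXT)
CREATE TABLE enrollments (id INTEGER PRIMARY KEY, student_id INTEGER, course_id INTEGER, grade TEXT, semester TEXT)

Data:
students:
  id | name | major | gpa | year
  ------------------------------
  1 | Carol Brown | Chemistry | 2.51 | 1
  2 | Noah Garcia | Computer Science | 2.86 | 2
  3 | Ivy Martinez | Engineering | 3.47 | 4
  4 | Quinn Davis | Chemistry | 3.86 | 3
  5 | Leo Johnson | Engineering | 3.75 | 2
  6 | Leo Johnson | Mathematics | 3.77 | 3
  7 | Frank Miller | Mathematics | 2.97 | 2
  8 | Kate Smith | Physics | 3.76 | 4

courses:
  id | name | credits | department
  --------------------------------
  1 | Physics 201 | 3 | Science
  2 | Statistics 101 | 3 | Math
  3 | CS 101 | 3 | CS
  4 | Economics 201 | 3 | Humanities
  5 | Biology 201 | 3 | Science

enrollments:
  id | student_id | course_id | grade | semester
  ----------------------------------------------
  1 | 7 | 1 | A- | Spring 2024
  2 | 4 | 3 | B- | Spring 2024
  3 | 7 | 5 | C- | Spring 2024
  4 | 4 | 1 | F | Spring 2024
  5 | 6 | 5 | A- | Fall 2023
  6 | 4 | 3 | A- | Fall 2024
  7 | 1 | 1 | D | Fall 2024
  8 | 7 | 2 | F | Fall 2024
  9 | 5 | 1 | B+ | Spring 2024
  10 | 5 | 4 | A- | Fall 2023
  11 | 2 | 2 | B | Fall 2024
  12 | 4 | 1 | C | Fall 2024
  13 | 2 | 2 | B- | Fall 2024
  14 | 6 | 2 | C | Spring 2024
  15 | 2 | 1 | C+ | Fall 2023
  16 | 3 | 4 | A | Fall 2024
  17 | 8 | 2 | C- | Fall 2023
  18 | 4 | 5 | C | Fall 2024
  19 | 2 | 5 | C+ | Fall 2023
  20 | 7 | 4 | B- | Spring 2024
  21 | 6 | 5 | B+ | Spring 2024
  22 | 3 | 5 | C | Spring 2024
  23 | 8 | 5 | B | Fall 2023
SELECT c.id, p.name AS student, c.grade, c.semester FROM enrollments c JOIN students p ON c.student_id = p.id WHERE p.year >= 3 ORDER BY c.grade DESC

Execution result:
id | student | grade | semester
4 | Quinn Davis | F | Spring 2024
17 | Kate Smith | C- | Fall 2023
12 | Quinn Davis | C | Fall 2024
14 | Leo Johnson | C | Spring 2024
18 | Quinn Davis | C | Fall 2024
22 | Ivy Martinez | C | Spring 2024
2 | Quinn Davis | B- | Spring 2024
21 | Leo Johnson | B+ | Spring 2024
23 | Kate Smith | B | Fall 2023
5 | Leo Johnson | A- | Fall 2023
6 | Quinn Davis | A- | Fall 2024
16 | Ivy Martinez | A | Fall 2024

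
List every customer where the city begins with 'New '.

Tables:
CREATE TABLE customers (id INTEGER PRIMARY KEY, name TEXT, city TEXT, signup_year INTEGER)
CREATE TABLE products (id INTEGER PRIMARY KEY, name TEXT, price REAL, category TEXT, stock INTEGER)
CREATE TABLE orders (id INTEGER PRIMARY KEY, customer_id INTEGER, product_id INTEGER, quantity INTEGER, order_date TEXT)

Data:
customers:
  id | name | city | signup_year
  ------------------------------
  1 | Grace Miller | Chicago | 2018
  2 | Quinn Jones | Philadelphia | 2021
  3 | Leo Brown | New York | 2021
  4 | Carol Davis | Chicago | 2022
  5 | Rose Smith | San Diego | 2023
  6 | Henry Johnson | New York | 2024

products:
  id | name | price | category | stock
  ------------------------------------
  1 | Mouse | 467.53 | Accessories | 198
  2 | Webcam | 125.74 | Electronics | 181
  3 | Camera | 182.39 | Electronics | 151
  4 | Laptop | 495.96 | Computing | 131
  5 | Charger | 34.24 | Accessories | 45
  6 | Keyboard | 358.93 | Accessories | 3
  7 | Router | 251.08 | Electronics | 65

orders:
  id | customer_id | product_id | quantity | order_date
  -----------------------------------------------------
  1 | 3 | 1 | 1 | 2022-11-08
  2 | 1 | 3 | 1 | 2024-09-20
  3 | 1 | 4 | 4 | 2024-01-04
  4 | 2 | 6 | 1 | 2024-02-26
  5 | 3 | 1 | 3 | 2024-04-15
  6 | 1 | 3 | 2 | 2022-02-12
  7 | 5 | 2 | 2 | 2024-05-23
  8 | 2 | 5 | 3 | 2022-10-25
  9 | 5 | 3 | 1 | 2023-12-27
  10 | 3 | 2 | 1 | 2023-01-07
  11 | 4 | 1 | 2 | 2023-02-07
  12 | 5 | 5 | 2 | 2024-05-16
SELECT name, city FROM customers WHERE city LIKE 'New %'

Execution result:
name | city
Leo Brown | New York
Henry Johnson | New York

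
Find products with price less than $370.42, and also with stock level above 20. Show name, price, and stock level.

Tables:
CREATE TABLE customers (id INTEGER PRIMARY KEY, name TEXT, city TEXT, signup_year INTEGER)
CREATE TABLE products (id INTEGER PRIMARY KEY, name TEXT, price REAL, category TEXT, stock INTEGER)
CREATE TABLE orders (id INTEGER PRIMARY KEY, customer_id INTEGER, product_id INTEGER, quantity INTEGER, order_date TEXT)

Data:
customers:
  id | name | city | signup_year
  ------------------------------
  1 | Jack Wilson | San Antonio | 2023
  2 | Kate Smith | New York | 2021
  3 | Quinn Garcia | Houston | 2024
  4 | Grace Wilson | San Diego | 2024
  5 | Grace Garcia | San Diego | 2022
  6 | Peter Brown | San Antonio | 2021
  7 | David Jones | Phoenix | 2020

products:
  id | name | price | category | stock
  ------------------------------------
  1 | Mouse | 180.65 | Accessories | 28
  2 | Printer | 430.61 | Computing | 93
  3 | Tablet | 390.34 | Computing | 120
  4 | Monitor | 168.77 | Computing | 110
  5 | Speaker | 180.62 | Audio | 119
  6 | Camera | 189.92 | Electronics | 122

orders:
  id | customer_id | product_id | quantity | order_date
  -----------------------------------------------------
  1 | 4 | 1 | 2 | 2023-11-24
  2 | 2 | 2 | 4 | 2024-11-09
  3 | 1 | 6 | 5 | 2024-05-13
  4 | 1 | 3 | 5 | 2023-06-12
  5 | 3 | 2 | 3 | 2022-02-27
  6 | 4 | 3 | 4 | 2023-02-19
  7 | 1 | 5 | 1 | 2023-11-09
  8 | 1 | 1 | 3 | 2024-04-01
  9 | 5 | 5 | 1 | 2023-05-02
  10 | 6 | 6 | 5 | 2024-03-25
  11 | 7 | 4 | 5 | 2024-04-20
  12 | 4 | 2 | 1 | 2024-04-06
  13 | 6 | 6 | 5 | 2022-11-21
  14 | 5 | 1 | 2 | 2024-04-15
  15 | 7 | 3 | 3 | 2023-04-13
SELECT name, price, stock FROM products WHERE price < 370.42 AND stock > 20

Execution result:
name | price | stock
Mouse | 180.65 | 28
Monitor | 168.77 | 110
Speaker | 180.62 | 119
Camera | 189.92 | 122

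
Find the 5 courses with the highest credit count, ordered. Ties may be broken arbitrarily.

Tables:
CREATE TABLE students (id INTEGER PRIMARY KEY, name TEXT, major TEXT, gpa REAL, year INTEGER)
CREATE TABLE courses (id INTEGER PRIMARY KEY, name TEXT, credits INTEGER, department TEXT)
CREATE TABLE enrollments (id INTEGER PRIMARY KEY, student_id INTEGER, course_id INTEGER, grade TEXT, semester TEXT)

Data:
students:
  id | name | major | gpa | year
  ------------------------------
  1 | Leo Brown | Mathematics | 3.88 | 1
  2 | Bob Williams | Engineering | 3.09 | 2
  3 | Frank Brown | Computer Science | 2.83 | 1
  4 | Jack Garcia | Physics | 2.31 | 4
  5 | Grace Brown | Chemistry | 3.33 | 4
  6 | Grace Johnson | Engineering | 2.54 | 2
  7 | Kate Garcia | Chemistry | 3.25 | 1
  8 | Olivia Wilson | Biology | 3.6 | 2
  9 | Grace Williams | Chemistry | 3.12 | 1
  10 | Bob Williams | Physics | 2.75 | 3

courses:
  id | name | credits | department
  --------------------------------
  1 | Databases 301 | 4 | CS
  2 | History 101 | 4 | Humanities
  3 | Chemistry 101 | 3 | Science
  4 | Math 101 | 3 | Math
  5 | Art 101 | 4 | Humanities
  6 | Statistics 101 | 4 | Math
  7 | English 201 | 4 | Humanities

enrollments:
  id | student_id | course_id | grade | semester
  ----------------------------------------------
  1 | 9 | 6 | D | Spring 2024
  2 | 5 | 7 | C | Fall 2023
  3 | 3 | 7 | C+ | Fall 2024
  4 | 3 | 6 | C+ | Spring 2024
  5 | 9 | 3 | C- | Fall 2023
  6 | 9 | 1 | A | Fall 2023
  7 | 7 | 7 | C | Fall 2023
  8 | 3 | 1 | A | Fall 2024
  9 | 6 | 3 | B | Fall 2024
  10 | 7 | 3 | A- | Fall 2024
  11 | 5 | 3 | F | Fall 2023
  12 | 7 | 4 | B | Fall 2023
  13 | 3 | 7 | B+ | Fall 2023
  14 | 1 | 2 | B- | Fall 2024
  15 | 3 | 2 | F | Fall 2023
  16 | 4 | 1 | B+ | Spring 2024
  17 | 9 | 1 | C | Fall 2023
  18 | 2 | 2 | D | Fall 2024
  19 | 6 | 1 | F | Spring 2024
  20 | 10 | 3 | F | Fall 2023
SELECT name, credits FROM courses ORDER BY credits DESC LIMIT 5

Execution result:
name | credits
Databases 301 | 4
History 101 | 4
Art 101 | 4
Statistics 101 | 4
English 201 | 4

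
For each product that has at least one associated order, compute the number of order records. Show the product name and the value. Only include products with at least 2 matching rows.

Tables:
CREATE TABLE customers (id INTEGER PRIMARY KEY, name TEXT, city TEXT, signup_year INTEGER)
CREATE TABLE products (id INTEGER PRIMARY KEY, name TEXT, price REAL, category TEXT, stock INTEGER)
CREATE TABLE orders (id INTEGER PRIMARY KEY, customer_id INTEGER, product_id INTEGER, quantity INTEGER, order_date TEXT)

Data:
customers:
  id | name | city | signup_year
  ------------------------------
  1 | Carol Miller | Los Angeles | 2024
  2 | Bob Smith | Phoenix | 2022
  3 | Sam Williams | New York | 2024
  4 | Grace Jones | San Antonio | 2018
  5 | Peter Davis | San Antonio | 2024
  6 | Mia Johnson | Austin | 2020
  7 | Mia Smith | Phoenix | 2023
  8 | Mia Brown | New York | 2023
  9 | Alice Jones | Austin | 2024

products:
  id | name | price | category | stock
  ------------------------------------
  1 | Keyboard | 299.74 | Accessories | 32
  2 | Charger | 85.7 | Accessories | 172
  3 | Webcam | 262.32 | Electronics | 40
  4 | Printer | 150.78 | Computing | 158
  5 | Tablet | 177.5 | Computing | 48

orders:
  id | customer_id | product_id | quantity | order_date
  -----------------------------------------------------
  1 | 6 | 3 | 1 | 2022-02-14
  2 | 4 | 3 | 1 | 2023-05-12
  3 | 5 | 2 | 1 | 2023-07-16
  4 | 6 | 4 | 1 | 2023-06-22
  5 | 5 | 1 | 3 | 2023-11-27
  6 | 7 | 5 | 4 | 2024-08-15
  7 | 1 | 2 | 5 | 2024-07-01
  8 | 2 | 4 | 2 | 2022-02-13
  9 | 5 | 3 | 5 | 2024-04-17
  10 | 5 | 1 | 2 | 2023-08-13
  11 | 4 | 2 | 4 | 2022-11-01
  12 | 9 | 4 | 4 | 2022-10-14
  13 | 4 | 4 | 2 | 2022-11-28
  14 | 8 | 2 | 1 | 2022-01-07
SELECT p.name, COUNT(*) AS n FROM orders c JOIN products p ON c.product_id = p.id GROUP BY p.id, p.name HAVING COUNT(*) >= 2

Execution result:
name | n
Keyboard | 2
Charger | 4
Webcam | 3
Printer | 4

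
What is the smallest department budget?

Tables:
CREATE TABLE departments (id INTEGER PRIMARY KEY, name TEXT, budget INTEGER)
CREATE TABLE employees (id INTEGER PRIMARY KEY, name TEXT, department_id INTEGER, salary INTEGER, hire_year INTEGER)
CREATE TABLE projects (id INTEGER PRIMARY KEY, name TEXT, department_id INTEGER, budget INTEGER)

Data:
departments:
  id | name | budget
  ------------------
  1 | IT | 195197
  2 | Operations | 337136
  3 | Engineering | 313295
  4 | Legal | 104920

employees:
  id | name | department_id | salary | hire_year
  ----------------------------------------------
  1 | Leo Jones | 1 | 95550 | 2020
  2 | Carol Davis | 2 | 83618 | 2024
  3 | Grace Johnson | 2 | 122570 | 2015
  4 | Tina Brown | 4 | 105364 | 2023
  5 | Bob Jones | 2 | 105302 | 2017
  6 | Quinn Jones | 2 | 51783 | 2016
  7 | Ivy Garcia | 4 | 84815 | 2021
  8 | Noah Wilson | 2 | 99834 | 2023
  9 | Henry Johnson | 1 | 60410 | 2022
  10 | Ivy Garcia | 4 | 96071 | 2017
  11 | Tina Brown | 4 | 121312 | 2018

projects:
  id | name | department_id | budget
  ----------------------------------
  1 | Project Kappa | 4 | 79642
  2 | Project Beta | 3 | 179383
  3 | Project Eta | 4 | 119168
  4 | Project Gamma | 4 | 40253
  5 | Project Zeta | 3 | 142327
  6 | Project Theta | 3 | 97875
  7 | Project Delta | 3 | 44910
SELECT MIN(budget) FROM departments

Execution result:
104920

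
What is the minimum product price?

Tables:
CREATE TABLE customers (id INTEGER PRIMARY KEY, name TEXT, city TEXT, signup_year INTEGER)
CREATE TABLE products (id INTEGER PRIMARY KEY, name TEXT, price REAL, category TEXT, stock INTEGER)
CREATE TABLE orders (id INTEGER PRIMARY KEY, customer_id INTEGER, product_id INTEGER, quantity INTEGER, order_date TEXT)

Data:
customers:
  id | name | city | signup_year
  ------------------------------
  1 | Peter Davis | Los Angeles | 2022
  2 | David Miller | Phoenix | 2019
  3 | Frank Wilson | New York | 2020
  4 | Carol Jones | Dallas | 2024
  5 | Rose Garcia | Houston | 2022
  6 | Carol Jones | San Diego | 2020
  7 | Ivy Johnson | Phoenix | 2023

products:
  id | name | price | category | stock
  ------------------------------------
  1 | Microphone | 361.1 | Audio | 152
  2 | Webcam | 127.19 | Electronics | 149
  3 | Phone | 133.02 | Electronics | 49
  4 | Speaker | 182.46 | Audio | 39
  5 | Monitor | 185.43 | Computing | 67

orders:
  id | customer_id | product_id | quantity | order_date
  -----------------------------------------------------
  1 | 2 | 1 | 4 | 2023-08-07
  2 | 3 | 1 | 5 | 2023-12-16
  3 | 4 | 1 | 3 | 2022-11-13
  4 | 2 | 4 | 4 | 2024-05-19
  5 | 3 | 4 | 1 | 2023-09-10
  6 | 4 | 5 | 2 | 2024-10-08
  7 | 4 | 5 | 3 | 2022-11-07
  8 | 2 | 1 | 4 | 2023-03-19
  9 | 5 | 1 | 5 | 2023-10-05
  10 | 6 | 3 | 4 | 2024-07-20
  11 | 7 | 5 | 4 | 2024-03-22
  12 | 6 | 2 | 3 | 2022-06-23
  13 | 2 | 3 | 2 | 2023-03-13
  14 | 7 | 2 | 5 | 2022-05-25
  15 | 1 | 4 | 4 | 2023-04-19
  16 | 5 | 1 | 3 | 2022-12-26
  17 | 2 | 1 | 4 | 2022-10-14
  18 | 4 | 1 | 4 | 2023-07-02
SELECT MIN(price) FROM products

Execution result:
127.19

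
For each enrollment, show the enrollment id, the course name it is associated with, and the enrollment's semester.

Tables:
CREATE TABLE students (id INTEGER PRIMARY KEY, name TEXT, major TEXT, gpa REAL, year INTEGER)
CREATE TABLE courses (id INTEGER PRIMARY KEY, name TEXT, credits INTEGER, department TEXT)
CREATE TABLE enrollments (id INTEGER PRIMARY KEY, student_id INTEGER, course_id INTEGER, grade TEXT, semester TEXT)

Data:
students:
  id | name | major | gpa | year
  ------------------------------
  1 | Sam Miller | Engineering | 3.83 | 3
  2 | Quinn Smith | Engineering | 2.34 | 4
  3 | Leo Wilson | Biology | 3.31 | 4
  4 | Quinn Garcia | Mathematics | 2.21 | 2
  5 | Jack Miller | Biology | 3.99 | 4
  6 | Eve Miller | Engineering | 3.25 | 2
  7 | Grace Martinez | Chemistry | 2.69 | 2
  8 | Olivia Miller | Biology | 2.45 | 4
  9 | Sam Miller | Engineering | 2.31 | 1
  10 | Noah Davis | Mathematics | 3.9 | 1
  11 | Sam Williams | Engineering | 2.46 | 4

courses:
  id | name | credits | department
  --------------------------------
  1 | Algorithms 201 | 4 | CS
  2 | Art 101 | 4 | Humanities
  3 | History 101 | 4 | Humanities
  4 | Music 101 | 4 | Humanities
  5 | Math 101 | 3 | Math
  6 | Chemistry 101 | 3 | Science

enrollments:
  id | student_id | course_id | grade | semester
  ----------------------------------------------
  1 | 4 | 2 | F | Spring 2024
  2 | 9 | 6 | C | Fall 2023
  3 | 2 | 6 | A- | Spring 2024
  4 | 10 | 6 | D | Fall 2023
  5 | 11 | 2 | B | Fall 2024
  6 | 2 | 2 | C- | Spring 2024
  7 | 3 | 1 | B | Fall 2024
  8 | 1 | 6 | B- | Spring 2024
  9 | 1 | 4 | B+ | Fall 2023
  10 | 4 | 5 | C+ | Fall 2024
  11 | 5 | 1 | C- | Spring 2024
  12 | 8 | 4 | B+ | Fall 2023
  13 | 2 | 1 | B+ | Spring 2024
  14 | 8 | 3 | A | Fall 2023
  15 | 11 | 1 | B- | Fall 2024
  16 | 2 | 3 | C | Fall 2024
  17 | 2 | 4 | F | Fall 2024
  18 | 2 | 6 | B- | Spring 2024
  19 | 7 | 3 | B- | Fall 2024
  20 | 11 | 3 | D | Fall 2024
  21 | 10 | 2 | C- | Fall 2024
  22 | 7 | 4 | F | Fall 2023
SELECT c.id, p.name AS course, c.semester FROM enrollments c JOIN courses p ON c.course_id = p.id

Execution result:
id | course | semester
1 | Art 101 | Spring 2024
2 | Chemistry 101 | Fall 2023
3 | Chemistry 101 | Spring 2024
4 | Chemistry 101 | Fall 2023
5 | Art 101 | Fall 2024
6 | Art 101 | Spring 2024
7 | Algorithms 201 | Fall 2024
8 | Chemistry 101 | Spring 2024
9 | Music 101 | Fall 2023
10 | Math 101 | Fall 2024
11 | Algorithms 201 | Spring 2024
12 | Music 101 | Fall 2023
13 | Algorithms 201 | Spring 2024
14 | History 101 | Fall 2023
15 | Algorithms 201 | Fall 2024
16 | History 101 | Fall 2024
17 | Music 101 | Fall 2024
18 | Chemistry 101 | Spring 2024
19 | History 101 | Fall 2024
20 | History 101 | Fall 2024
21 | Art 101 | Fall 2024
22 | Music 101 | Fall 2023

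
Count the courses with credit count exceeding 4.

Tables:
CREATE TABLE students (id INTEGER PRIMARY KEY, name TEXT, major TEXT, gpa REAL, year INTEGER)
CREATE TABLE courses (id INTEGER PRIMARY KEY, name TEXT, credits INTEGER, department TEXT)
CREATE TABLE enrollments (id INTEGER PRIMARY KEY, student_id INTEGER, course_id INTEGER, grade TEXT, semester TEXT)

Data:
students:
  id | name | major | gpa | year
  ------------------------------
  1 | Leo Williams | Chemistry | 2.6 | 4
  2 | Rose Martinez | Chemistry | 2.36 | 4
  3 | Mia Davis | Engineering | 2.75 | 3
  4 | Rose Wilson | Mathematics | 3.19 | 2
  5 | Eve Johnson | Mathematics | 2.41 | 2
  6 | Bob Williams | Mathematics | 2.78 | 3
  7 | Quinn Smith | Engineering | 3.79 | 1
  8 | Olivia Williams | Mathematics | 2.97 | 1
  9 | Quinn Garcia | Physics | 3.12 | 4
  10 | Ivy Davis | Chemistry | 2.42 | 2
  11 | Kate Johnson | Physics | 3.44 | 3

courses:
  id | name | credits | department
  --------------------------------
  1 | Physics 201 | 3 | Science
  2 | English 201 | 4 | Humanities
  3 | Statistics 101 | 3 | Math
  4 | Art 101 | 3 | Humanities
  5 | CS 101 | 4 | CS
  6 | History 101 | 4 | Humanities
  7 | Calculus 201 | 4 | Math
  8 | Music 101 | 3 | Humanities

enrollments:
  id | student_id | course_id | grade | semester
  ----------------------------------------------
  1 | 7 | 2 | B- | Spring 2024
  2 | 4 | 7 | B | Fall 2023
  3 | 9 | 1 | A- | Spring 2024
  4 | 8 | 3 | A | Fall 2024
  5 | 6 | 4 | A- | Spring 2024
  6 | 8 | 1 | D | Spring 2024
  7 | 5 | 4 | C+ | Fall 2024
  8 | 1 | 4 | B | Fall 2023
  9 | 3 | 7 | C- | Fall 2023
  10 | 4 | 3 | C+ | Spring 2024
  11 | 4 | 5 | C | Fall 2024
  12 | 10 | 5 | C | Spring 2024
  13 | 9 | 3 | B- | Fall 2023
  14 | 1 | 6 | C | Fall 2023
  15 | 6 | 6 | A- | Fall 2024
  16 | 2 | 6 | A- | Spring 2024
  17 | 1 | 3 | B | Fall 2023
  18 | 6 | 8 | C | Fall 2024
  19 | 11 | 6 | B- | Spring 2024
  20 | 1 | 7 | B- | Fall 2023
SELECT COUNT(*) FROM courses WHERE credits > 4

Execution result:
0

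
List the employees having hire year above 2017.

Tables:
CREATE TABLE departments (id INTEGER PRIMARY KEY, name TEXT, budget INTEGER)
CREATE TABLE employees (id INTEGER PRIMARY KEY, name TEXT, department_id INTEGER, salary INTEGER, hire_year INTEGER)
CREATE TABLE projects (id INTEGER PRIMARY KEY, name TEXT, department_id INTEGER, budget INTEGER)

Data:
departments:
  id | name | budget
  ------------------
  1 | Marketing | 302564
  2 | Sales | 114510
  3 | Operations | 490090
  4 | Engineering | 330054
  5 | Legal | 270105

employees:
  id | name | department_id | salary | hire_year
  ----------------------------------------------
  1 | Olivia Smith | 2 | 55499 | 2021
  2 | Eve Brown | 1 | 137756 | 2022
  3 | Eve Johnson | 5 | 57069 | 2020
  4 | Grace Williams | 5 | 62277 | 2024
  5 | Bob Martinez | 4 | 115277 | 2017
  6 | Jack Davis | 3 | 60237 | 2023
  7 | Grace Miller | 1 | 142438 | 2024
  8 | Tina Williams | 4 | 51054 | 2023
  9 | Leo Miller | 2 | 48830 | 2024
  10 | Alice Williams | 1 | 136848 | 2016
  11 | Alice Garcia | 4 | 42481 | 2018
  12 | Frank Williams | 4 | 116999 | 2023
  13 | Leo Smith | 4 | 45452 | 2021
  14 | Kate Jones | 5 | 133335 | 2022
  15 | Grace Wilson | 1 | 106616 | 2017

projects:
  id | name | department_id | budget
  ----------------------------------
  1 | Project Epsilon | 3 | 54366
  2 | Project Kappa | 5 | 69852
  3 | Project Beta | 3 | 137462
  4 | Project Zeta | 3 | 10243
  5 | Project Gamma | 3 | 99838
SELECT name, hire_year FROM employees WHERE hire_year > 2017

Execution result:
name | hire_year
Olivia Smith | 2021
Eve Brown | 2022
Eve Johnson | 2020
Grace Williams | 2024
Jack Davis | 2023
Grace Miller | 2024
Tina Williams | 2023
Leo Miller | 2024
Alice Garcia | 2018
Frank Williams | 2023
Leo Smith | 2021
Kate Jones | 2022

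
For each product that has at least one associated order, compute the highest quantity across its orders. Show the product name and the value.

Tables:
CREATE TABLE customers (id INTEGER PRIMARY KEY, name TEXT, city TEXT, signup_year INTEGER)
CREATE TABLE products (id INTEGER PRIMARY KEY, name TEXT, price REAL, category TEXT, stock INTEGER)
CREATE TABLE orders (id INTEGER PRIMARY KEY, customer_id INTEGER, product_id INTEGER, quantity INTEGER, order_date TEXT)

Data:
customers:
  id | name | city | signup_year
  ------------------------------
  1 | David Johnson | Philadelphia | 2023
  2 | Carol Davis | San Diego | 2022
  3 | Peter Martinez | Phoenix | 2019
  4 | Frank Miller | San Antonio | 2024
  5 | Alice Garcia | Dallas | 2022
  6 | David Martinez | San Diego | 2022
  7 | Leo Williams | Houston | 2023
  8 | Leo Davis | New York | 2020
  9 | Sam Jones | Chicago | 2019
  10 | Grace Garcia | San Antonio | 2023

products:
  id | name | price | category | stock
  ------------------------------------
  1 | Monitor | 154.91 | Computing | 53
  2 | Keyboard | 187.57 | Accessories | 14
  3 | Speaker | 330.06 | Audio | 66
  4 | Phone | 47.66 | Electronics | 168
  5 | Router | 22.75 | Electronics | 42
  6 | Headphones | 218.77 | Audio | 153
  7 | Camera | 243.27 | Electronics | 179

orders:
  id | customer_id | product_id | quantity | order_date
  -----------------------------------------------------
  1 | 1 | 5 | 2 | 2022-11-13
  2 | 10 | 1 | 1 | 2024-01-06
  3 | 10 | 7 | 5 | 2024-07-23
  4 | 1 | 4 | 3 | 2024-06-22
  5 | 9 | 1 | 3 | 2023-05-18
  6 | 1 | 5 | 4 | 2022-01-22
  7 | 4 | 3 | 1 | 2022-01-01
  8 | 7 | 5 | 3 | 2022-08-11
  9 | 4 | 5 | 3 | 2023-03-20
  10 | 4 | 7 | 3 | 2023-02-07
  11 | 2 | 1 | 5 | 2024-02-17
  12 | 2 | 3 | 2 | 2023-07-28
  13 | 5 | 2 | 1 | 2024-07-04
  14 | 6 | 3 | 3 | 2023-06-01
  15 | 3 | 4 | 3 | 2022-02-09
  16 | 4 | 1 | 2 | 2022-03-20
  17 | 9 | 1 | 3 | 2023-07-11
SELECT p.name, MAX(c.quantity) AS max_quantity FROM orders c JOIN products p ON c.product_id = p.id GROUP BY p.id, p.name

Execution result:
name | max_quantity
Monitor | 5
Keyboard | 1
Speaker | 3
Phone | 3
Router | 4
Camera | 5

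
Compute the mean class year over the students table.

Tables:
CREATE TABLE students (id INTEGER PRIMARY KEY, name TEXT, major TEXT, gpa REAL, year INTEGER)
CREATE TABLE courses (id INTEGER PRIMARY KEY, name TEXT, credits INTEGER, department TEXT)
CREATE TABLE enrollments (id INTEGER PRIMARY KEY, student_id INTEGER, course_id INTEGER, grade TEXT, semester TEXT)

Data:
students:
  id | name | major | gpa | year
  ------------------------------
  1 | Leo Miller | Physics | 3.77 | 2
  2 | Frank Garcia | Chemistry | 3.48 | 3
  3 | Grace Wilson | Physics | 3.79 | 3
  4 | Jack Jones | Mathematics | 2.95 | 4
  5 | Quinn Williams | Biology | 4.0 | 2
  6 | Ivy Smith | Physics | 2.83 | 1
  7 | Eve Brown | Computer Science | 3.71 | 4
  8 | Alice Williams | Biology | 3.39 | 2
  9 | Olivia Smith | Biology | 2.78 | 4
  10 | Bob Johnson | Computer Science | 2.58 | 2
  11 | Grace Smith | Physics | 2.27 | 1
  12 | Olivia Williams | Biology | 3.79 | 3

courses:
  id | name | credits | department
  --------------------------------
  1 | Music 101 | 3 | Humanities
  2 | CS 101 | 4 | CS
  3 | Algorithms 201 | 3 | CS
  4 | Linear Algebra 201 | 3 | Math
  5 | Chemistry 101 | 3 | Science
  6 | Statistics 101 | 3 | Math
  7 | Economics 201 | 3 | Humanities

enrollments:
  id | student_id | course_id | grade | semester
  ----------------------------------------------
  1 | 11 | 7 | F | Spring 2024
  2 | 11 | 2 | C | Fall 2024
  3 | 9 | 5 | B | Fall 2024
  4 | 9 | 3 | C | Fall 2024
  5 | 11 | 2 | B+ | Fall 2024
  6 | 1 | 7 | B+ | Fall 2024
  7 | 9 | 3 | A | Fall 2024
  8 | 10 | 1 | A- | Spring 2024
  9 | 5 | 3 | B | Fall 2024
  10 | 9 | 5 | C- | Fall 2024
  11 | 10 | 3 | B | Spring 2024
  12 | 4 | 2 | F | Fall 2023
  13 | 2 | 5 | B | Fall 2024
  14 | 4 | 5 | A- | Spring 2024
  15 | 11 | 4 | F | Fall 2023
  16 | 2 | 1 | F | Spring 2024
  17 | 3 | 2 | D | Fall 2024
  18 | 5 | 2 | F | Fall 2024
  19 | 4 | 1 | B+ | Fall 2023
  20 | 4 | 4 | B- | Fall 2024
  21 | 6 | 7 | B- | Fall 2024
SELECT AVG(year) FROM students

Execution result:
2.58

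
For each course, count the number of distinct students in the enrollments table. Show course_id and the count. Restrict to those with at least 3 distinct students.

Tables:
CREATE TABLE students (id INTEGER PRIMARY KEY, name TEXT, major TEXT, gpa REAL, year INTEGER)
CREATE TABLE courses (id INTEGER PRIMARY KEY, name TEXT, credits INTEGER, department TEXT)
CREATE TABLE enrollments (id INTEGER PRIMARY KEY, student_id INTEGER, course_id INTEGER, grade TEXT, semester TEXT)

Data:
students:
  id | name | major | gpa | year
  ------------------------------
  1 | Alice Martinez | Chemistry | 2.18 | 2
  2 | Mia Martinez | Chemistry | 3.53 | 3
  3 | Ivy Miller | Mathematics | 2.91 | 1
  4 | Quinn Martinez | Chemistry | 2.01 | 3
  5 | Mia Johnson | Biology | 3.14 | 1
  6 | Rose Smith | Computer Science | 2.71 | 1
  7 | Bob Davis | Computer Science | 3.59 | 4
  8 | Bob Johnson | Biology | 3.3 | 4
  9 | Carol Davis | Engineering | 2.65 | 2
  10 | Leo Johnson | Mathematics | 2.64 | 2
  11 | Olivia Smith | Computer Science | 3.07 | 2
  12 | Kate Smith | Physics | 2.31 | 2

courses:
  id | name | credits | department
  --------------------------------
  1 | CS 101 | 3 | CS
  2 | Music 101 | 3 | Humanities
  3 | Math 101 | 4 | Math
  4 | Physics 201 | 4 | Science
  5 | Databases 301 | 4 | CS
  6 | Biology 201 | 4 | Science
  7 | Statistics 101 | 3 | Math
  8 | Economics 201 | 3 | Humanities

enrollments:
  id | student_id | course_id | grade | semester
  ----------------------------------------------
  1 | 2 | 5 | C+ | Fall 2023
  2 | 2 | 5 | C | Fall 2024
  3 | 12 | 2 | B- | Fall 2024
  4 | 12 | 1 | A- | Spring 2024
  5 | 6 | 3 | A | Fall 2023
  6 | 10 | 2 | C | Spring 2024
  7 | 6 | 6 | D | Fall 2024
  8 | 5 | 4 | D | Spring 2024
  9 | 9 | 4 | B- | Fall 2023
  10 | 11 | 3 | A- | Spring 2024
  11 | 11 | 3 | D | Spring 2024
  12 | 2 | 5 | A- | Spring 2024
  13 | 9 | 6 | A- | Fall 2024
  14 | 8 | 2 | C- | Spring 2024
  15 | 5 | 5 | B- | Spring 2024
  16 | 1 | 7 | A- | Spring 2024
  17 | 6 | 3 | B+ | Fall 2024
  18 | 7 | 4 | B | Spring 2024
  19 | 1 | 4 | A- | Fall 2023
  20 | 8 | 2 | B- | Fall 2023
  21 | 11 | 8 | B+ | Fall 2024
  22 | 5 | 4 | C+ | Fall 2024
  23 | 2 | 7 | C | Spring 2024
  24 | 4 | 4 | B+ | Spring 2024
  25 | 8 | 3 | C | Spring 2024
SELECT course_id, COUNT(DISTINCT student_id) AS distinct_student_count FROM enrollments GROUP BY course_id HAVING COUNT(DISTINCT student_id) >= 3

Execution result:
course_id | distinct_student_count
2 | 3
3 | 3
4 | 5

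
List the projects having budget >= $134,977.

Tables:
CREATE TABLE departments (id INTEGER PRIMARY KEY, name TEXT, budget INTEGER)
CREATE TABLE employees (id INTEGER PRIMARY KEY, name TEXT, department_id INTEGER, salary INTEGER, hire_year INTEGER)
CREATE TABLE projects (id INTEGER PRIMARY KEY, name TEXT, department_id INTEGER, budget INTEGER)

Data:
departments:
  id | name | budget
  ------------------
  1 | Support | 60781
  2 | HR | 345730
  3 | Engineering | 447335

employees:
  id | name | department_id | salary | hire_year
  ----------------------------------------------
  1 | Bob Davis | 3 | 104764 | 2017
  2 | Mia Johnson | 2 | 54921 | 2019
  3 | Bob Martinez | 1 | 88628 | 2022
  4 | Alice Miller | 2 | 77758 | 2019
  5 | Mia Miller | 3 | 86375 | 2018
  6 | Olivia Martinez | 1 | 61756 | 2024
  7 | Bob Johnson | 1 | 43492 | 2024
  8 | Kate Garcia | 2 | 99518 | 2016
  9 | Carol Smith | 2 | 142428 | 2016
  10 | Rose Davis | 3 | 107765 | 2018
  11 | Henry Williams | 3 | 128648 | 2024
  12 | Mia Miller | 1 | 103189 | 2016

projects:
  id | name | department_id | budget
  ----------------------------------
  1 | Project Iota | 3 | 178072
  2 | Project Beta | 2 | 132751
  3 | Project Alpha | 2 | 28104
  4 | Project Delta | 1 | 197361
SELECT name, budget FROM projects WHERE budget >= 134977

Execution result:
name | budget
Project Iota | 178072
Project Delta | 197361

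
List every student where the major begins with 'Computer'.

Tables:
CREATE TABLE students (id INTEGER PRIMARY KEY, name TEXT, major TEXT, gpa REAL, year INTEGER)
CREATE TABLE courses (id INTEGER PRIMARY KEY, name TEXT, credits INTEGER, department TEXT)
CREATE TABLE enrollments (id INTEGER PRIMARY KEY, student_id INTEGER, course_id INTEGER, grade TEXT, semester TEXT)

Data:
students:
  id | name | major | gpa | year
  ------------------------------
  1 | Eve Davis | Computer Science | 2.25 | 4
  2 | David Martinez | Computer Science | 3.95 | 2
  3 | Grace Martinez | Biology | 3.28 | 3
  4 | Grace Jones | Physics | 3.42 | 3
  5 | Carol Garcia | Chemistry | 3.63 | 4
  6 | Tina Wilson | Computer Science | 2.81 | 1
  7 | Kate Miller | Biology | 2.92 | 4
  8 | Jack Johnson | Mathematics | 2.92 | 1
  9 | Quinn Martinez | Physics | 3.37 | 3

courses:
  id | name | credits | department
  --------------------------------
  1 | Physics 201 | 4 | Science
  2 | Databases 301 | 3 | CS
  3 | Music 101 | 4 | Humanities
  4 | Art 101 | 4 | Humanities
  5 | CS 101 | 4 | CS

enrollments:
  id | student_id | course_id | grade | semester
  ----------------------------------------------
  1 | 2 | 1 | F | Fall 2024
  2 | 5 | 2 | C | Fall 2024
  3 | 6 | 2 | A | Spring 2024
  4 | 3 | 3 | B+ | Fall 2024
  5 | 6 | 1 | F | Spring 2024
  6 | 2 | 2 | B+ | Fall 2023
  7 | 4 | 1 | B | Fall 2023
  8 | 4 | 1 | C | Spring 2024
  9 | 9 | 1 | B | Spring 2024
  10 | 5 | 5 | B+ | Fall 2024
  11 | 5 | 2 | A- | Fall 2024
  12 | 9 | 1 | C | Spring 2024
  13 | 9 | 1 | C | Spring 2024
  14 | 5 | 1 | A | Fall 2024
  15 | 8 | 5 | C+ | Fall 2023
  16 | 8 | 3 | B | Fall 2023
SELECT name, major FROM students WHERE major LIKE 'Computer%'

Execution result:
name | major
Eve Davis | Computer Science
David Martinez | Computer Science
Tina Wilson | Computer Science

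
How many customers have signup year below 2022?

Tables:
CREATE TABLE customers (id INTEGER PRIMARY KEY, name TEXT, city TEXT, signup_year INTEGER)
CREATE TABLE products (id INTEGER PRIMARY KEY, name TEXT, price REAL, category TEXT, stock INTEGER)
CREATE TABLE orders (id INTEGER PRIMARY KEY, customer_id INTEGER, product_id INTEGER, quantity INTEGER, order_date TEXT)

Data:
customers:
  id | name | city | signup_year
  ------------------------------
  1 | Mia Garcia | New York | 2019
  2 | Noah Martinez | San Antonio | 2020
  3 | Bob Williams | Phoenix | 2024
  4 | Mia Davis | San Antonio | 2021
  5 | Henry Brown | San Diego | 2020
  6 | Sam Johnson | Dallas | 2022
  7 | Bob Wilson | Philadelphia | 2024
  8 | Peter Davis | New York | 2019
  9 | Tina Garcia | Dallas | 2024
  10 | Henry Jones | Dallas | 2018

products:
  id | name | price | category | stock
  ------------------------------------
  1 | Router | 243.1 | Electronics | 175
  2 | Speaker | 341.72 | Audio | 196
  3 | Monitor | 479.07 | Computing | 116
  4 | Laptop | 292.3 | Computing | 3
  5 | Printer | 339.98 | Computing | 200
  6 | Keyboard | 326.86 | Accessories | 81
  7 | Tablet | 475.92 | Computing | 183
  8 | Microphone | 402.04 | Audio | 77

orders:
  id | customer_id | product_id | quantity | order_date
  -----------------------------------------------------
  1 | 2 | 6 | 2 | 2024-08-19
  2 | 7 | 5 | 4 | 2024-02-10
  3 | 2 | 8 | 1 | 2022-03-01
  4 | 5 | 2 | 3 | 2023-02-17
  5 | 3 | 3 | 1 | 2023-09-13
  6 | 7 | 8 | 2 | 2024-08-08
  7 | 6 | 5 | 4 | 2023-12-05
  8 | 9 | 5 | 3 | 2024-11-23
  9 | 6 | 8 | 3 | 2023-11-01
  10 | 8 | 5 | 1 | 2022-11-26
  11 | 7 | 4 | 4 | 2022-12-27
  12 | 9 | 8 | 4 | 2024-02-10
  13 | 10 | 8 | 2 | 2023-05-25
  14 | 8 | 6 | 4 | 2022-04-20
SELECT COUNT(*) FROM customers WHERE signup_year < 2022

Execution result:
6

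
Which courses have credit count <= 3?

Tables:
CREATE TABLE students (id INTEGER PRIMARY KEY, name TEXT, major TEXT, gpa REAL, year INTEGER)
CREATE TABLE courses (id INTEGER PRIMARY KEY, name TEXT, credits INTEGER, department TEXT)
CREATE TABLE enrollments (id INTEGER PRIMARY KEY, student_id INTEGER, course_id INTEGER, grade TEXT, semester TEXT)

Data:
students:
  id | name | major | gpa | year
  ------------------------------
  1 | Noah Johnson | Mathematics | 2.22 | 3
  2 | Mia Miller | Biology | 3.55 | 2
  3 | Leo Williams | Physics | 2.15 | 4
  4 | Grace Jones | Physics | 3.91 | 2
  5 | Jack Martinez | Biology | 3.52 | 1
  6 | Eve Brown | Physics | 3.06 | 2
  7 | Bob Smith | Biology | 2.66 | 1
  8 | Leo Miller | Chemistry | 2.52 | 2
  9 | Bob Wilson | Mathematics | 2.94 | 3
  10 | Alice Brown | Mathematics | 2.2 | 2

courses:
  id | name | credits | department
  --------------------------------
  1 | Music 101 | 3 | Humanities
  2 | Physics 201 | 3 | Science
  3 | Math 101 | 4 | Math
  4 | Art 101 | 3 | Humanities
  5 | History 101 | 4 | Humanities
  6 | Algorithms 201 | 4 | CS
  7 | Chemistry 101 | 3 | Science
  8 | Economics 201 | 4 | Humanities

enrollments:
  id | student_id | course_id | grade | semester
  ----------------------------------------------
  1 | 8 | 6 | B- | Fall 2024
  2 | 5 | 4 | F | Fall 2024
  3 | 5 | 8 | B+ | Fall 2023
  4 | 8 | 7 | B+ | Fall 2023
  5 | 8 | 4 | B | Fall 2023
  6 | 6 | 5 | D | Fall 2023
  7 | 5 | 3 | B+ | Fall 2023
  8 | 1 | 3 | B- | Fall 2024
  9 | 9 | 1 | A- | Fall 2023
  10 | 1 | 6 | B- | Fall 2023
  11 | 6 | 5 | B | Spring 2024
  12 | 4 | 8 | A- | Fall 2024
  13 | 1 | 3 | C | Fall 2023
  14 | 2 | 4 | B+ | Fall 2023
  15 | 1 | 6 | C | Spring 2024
SELECT name, credits FROM courses WHERE credits <= 3

Execution result:
name | credits
Music 101 | 3
Physics 201 | 3
Art 101 | 3
Chemistry 101 | 3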